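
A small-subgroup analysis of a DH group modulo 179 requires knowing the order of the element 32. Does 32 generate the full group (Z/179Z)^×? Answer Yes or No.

Yes

φ(179) = 179 − 1 = 178 = 2 · 89.
An element g generates (Z/179Z)^× iff g^(178/q) ≢ 1 (mod 179) for each prime q ∈ {2, 89}.
32^89 ≡ 178 (mod 179)  [q = 2: ≢ 1 ✓]
32^2 ≡ 129 (mod 179)  [q = 89: ≢ 1 ✓]
All checks pass, so 32 has order 178 and is a primitive root modulo 179.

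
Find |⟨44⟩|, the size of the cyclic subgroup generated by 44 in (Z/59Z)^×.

Since 44 ∈ (Z/59Z)^×, its order divides φ(59) = 59 − 1 = 58 = 2 · 29.
Divisors of 58: 1, 2, 29, 58.
Compute 44^d (mod 59) for the divisors d until we hit 1:
44^1 ≡ 44
44^2 ≡ 48
44^29 ≡ 58
44^58 ≡ 1
The smallest such exponent is 58, so the order of 44 is 58.

58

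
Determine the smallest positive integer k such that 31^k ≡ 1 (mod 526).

131

The order of 31 must divide φ(526) = φ(2)·φ(263) = 1·262 = 262 = 2 · 131.
Divisors of 262: 1, 2, 131, 262.
Test each divisor d:
31^1 ≡ 31
31^2 ≡ 435
31^131 ≡ 1
The smallest such exponent is 131, so the order of 31 is 131.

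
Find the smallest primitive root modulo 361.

2

φ(361) = φ(19^2) = 19·(19−1) = 342 = 2 · 3^2 · 19.
g is a primitive root iff g^(342/q) ≢ 1 (mod 361) for each prime q ∈ {2, 3, 19}.
g = 2: 2^171 ≡ 360; 2^114 ≡ 292; 2^18 ≡ 58 — none is 1, so 2 is a primitive root.
The smallest primitive root modulo 361 is 2.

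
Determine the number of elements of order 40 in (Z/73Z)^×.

0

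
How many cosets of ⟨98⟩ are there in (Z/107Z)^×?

1

The order of 98 must divide φ(107) = 107 − 1 = 106 = 2 · 53.
Divisors of 106: 1, 2, 53, 106.
Test each divisor d:
98^1 ≡ 98 (mod 107)
98^2 ≡ 81 (mod 107)
98^53 ≡ 106 (mod 107)
98^106 ≡ 1 (mod 107) ✓
The order of 98 is 106, so the subgroup it generates has 106 elements.
Index = |(Z/107Z)^×| / |⟨98⟩| = 106 / 106 = 1.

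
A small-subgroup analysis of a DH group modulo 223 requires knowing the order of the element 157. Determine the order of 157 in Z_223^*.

74

Since 157 ∈ (Z/223Z)^×, its order divides φ(223) = 223 − 1 = 222 = 2 · 3 · 37.
Divisors of 222: 1, 2, 3, 6, 37, 74, 111, 222.
Test each divisor d:
157^1 ≡ 157 (mod 223)
157^2 ≡ 119 (mod 223)
157^3 ≡ 174 (mod 223)
157^6 ≡ 171 (mod 223)
157^37 ≡ 222 (mod 223)
157^74 ≡ 1 (mod 223) ✓
The smallest such exponent is 74, so the order of 157 is 74.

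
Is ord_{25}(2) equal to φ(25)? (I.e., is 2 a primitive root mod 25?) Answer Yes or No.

Yes

φ(25) = φ(5^2) = 5·(5−1) = 20 = 2^2 · 5.
Test 2^(20/q) mod 25 for each prime factor q of 20:
2^10 ≡ 24 (mod 25)  [q = 2: ≢ 1 ✓]
2^4 ≡ 16 (mod 25)  [q = 5: ≢ 1 ✓]
None equal 1, so ord_25(2) = 20: 2 is a primitive root.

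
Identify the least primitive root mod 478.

7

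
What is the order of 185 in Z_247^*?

By Lagrange's theorem, ord_247(185) divides φ(247) = φ(13·19) = (13−1)·(19−1) = 12·18 = 216 = 2^3 · 3^3.
Divisors of 216: 1, 2, 3, 4, 6, 8, 9, 12, 18, 24, 27, 36, 54, 72, 108, 216.
Test each divisor d:
185^1 ≡ 185
185^2 ≡ 139
185^3 ≡ 27
185^4 ≡ 55
185^6 ≡ 235
185^8 ≡ 61
185^9 ≡ 170
185^12 ≡ 144
185^18 ≡ 1
Hence ord(185) = 18.

18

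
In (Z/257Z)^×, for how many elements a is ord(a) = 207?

0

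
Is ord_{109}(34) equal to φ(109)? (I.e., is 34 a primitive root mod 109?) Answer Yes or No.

No

φ(109) = 109 − 1 = 108 = 2^2 · 3^3.
Test 34^(108/q) mod 109 for each prime factor q of 108:
34^54 ≡ 1 (mod 109)  [q = 2: ≡ 1 ✗]
34^36 ≡ 1 (mod 109)  [q = 3: ≡ 1 ✗]
34^54 ≡ 1 shows ord(34) | 54, strictly less than φ(109); not a primitive root.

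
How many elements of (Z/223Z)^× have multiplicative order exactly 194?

φ(223) = 223 − 1 = 222 = 2 · 3 · 37.
Since (Z/223Z)^× is cyclic of order 222, the number of elements of order d is φ(d) when d | 222 and 0 otherwise.
Here 222 is not a multiple of 194, so there are no elements of order 194.

0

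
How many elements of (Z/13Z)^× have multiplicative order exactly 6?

2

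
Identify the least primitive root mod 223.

3

φ(223) = 223 − 1 = 222 = 2 · 3 · 37.
Test candidates g = 2, 3, … against the prime factors q ∈ {2, 3, 37} of φ(223): g is a generator iff g^(222/q) ≢ 1 for every such q.
g = 2: 2^111 ≡ 1 — hits 1, so not a primitive root.
g = 3: 3^111 ≡ 222; 3^74 ≡ 183; 3^6 ≡ 60 — none is 1, so 3 is a primitive root.
Hence the least primitive root of 223 is 3.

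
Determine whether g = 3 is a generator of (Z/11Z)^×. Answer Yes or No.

No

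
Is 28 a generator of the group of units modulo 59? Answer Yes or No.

No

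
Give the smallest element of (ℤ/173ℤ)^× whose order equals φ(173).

φ(173) = 173 − 1 = 172 = 2^2 · 43.
Test candidates g = 2, 3, … against the prime factors q ∈ {2, 43} of φ(173): g is a generator iff g^(172/q) ≢ 1 for every such q.
g = 2: 2^86 ≡ 172; 2^4 ≡ 16 — none is 1, so 2 is a primitive root.
So 2 is the smallest generator of (Z/173Z)^×.

2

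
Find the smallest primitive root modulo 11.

φ(11) = 11 − 1 = 10 = 2 · 5.
g is a primitive root iff g^(10/q) ≢ 1 (mod 11) for each prime q ∈ {2, 5}.
g = 2: 2^5 ≡ 10; 2^2 ≡ 4 — none is 1, so 2 is a primitive root.
The smallest primitive root modulo 11 is 2.

2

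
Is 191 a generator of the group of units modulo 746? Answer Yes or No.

Yes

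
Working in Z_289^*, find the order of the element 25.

136

Since 25 ∈ (Z/289Z)^×, its order divides φ(289) = φ(17^2) = 17·(17−1) = 272 = 2^4 · 17.
Divisors of 272: 1, 2, 4, 8, 16, 17, 34, 68, 136, 272.
Test each divisor d:
25^1 ≡ 25 (mod 289)
25^2 ≡ 47 (mod 289)
25^4 ≡ 186 (mod 289)
25^8 ≡ 205 (mod 289)
25^16 ≡ 120 (mod 289)
25^17 ≡ 110 (mod 289)
25^34 ≡ 251 (mod 289)
25^68 ≡ 288 (mod 289)
25^136 ≡ 1 (mod 289) ✓
Therefore the multiplicative order of 25 modulo 289 is 136.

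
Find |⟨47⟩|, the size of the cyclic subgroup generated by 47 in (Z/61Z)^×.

The order of 47 must divide φ(61) = 61 − 1 = 60 = 2^2 · 3 · 5.
Divisors of 60: 1, 2, 3, 4, 5, 6, 10, 12, 15, 20, 30, 60.
Test each divisor d:
47^1 ≡ 47
47^2 ≡ 13
47^3 ≡ 1
Hence ord(47) = 3.

3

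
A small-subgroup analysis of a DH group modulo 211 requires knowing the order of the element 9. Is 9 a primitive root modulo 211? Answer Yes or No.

No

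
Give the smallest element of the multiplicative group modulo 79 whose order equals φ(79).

3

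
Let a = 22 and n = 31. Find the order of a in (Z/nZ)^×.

ord(22) | φ(31) = 31 − 1 = 30 = 2 · 3 · 5.
Divisors of 30: 1, 2, 3, 5, 6, 10, 15, 30.
Compute 22^d (mod 31) for the divisors d until we hit 1:
22^1 ≡ 22
22^2 ≡ 19
22^3 ≡ 15
22^5 ≡ 6
22^6 ≡ 8
22^10 ≡ 5
22^15 ≡ 30
22^30 ≡ 1
So ord_31(22) = 30.

30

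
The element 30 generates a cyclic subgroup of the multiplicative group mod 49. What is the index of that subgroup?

14

Since 30 ∈ (Z/49Z)^×, its order divides φ(49) = φ(7^2) = 7·(7−1) = 42 = 2 · 3 · 7.
Divisors of 42: 1, 2, 3, 6, 7, 14, 21, 42.
Evaluate successive powers at the divisors of 42:
30^1 ≡ 30 (mod 49)
30^2 ≡ 18 (mod 49)
30^3 ≡ 1 (mod 49) ✓
Thus |⟨30⟩| = ord(30) = 3.
Index = |(Z/49Z)^×| / |⟨30⟩| = 42 / 3 = 14.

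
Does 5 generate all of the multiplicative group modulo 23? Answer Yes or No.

Yes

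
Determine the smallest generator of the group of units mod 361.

2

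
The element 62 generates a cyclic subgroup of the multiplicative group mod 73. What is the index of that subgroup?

The order of 62 must divide φ(73) = 73 − 1 = 72 = 2^3 · 3^2.
Divisors of 72: 1, 2, 3, 4, 6, 8, 9, 12, 18, 24, 36, 72.
Check 62^d mod 73 for each divisor in increasing order:
62^1 ≡ 62 (mod 73)
62^2 ≡ 48 (mod 73)
62^3 ≡ 56 (mod 73)
62^4 ≡ 41 (mod 73)
62^6 ≡ 70 (mod 73)
62^8 ≡ 2 (mod 73)
62^9 ≡ 51 (mod 73)
62^12 ≡ 9 (mod 73)
62^18 ≡ 46 (mod 73)
62^24 ≡ 8 (mod 73)
62^36 ≡ 72 (mod 73)
62^72 ≡ 1 (mod 73) ✓
The order of 62 is 72, so the subgroup it generates has 72 elements.
Index = |(Z/73Z)^×| / |⟨62⟩| = 72 / 72 = 1.

1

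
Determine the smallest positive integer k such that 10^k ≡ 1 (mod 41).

5

The order of 10 must divide φ(41) = 41 − 1 = 40 = 2^3 · 5.
Divisors of 40: 1, 2, 4, 5, 8, 10, 20, 40.
Compute 10^d (mod 41) for the divisors d until we hit 1:
10^1 ≡ 10
10^2 ≡ 18
10^4 ≡ 37
10^5 ≡ 1
The smallest such exponent is 5, so the order of 10 is 5.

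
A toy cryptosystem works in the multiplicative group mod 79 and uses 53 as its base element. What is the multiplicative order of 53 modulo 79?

78

The order of 53 must divide φ(79) = 79 − 1 = 78 = 2 · 3 · 13.
Divisors of 78: 1, 2, 3, 6, 13, 26, 39, 78.
Check 53^d mod 79 for each divisor in increasing order:
53^1 ≡ 53
53^2 ≡ 44
53^3 ≡ 41
53^6 ≡ 22
53^13 ≡ 56
53^26 ≡ 55
53^39 ≡ 78
53^78 ≡ 1
The smallest such exponent is 78, so the order of 53 is 78.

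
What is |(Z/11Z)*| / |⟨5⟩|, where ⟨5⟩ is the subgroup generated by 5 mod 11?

2

ord(5) | φ(11) = 11 − 1 = 10 = 2 · 5.
Divisors of 10: 1, 2, 5, 10.
Check 5^d mod 11 for each divisor in increasing order:
5^1 ≡ 5
5^2 ≡ 3
5^5 ≡ 1
Thus |⟨5⟩| = ord(5) = 5.
[(Z/11Z)^× : ⟨5⟩] = 10/5 = 2.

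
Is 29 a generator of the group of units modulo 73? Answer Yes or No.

Yes

φ(73) = 73 − 1 = 72 = 2^3 · 3^2.
An element g generates (Z/73Z)^× iff g^(72/q) ≢ 1 (mod 73) for each prime q ∈ {2, 3}.
29^36 ≡ 72 (mod 73)  [q = 2: ≢ 1 ✓]
29^24 ≡ 64 (mod 73)  [q = 3: ≢ 1 ✓]
Every test exponent gives a nontrivial residue, hence 29 generates the full group.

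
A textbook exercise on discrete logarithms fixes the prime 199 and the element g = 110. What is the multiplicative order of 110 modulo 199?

198

By Lagrange's theorem, ord_199(110) divides φ(199) = 199 − 1 = 198 = 2 · 3^2 · 11.
Divisors of 198: 1, 2, 3, 6, 9, 11, 18, 22, 33, 66, 99, 198.
Evaluate successive powers at the divisors of 198:
110^1 ≡ 110 (mod 199)
110^2 ≡ 160 (mod 199)
110^3 ≡ 88 (mod 199)
110^6 ≡ 182 (mod 199)
110^9 ≡ 96 (mod 199)
110^11 ≡ 37 (mod 199)
110^18 ≡ 62 (mod 199)
110^22 ≡ 175 (mod 199)
110^33 ≡ 107 (mod 199)
110^66 ≡ 106 (mod 199)
110^99 ≡ 198 (mod 199)
110^198 ≡ 1 (mod 199) ✓
Hence ord(110) = 198.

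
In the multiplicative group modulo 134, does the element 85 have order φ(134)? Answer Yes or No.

Yes

φ(134) = φ(2)·φ(67) = 1·66 = 66 = 2 · 3 · 11.
85 is a primitive root mod 134 iff 85^(φ(134)/q) ≢ 1 for every prime q | φ(134), i.e. q ∈ {2, 3, 11}.
85^33 ≡ 133 (mod 134)  [q = 2: ≢ 1 ✓]
85^22 ≡ 37 (mod 134)  [q = 3: ≢ 1 ✓]
85^6 ≡ 9 (mod 134)  [q = 11: ≢ 1 ✓]
None equal 1, so ord_134(85) = 66: 85 is a primitive root.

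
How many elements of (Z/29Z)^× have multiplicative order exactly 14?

φ(29) = 29 − 1 = 28 = 2^2 · 7.
(Z/29Z)^× is cyclic (|G| = 28); a cyclic group of order m has exactly φ(d) elements of each order d | m, and none otherwise.
14 = 2 · 7 divides 28, and φ(14) = 6.

6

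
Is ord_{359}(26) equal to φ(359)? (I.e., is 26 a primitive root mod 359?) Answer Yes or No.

φ(359) = 359 − 1 = 358 = 2 · 179.
26 is a primitive root mod 359 iff 26^(φ(359)/q) ≢ 1 for every prime q | φ(359), i.e. q ∈ {2, 179}.
26^179 ≡ 358 (mod 359)  [q = 2: ≢ 1 ✓]
26^2 ≡ 317 (mod 359)  [q = 179: ≢ 1 ✓]
All checks pass, so 26 has order 358 and is a primitive root modulo 359.

Yes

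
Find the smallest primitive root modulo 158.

3

φ(158) = φ(2)·φ(79) = 1·78 = 78 = 2 · 3 · 13.
Test candidates g = 2, 3, … against the prime factors q ∈ {2, 3, 13} of φ(158): g is a generator iff g^(78/q) ≢ 1 for every such q.
g = 2: gcd(2, 158) = 2 > 1, not a unit — skip.
g = 3: 3^39 ≡ 157; 3^26 ≡ 23; 3^6 ≡ 97 — none is 1, so 3 is a primitive root.
The smallest primitive root modulo 158 is 3.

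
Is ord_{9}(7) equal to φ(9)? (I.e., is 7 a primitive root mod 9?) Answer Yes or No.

φ(9) = φ(3^2) = 3·(3−1) = 6 = 2 · 3.
It suffices to check that the order of 7 is not a proper divisor of 6: compute 7^(6/q) for q ∈ {2, 3}.
7^3 ≡ 1 (mod 9)  [q = 2: ≡ 1 ✗]
7^2 ≡ 4 (mod 9)  [q = 3: ≢ 1 ✓]
Since 7^3 ≡ 1, the order of 7 divides 3 < 6, so 7 is not a primitive root.

No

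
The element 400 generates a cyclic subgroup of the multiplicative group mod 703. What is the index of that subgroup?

36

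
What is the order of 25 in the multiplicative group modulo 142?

5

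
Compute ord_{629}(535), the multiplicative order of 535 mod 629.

72

Since 535 ∈ (Z/629Z)^×, its order divides φ(629) = φ(17·37) = (17−1)·(37−1) = 16·36 = 576 = 2^6 · 3^2.
Divisors of 576: 1, 2, 3, 4, 6, 8, 9, 12, 16, 18, 24, 32, 36, 48, 64, 72, 96, 144, 192, 288, 576.
Check 535^d mod 629 for each divisor in increasing order:
535^1 ≡ 535 (mod 629)
535^2 ≡ 30 (mod 629)
535^3 ≡ 325 (mod 629)
535^4 ≡ 271 (mod 629)
535^6 ≡ 582 (mod 629)
535^8 ≡ 477 (mod 629)
535^9 ≡ 450 (mod 629)
535^12 ≡ 322 (mod 629)
535^16 ≡ 460 (mod 629)
535^18 ≡ 591 (mod 629)
535^24 ≡ 528 (mod 629)
535^32 ≡ 256 (mod 629)
535^36 ≡ 186 (mod 629)
535^48 ≡ 137 (mod 629)
535^64 ≡ 120 (mod 629)
535^72 ≡ 1 (mod 629) ✓
The smallest such exponent is 72, so the order of 535 is 72.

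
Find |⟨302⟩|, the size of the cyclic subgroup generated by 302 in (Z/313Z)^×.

ord(302) | φ(313) = 313 − 1 = 312 = 2^3 · 3 · 13.
Divisors of 312: 1, 2, 3, 4, 6, 8, 12, 13, 24, 26, 39, 52, 78, 104, 156, 312.
Compute 302^d (mod 313) for the divisors d until we hit 1:
302^1 ≡ 302 (mod 313)
302^2 ≡ 121 (mod 313)
302^3 ≡ 234 (mod 313)
302^4 ≡ 243 (mod 313)
302^6 ≡ 294 (mod 313)
302^8 ≡ 205 (mod 313)
302^12 ≡ 48 (mod 313)
302^13 ≡ 98 (mod 313)
302^24 ≡ 113 (mod 313)
302^26 ≡ 214 (mod 313)
302^39 ≡ 1 (mod 313) ✓
Hence ord(302) = 39.

39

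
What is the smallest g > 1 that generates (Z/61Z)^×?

2

φ(61) = 61 − 1 = 60 = 2^2 · 3 · 5.
Test candidates g = 2, 3, … against the prime factors q ∈ {2, 3, 5} of φ(61): g is a generator iff g^(60/q) ≢ 1 for every such q.
g = 2: 2^30 ≡ 60; 2^20 ≡ 47; 2^12 ≡ 9 — none is 1, so 2 is a primitive root.
Hence the least primitive root of 61 is 2.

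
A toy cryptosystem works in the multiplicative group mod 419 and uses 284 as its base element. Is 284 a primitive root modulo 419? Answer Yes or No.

φ(419) = 419 − 1 = 418 = 2 · 11 · 19.
Test 284^(418/q) mod 419 for each prime factor q of 418:
284^209 ≡ 418 (mod 419)  [q = 2: ≢ 1 ✓]
284^38 ≡ 1 (mod 419)  [q = 11: ≡ 1 ✗]
284^22 ≡ 7 (mod 419)  [q = 19: ≢ 1 ✓]
The check at q = 11 fails, so 284 generates a proper subgroup.

No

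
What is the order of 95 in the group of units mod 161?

33

By Lagrange's theorem, ord_161(95) divides φ(161) = φ(7·23) = (7−1)·(23−1) = 6·22 = 132 = 2^2 · 3 · 11.
Divisors of 132: 1, 2, 3, 4, 6, 11, 12, 22, 33, 44, 66, 132.
Evaluate successive powers at the divisors of 132:
95^1 ≡ 95 (mod 161)
95^2 ≡ 9 (mod 161)
95^3 ≡ 50 (mod 161)
95^4 ≡ 81 (mod 161)
95^6 ≡ 85 (mod 161)
95^11 ≡ 93 (mod 161)
95^12 ≡ 141 (mod 161)
95^22 ≡ 116 (mod 161)
95^33 ≡ 1 (mod 161) ✓
Hence ord(95) = 33.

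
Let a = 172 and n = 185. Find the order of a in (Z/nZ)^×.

36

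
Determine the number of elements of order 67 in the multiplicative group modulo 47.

0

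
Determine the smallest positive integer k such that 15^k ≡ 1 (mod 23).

Since 15 ∈ (Z/23Z)^×, its order divides φ(23) = 23 − 1 = 22 = 2 · 11.
Divisors of 22: 1, 2, 11, 22.
Test each divisor d:
15^1 ≡ 15 (mod 23)
15^2 ≡ 18 (mod 23)
15^11 ≡ 22 (mod 23)
15^22 ≡ 1 (mod 23) ✓
The smallest such exponent is 22, so the order of 15 is 22.

22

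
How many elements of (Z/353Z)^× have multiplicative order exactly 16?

8

φ(353) = 353 − 1 = 352 = 2^5 · 11.
Since (Z/353Z)^× is cyclic of order 352, the number of elements of order d is φ(d) when d | 352 and 0 otherwise.
16 = 2^4 divides 352, and φ(16) = 8.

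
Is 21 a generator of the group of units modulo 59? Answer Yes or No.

φ(59) = 59 − 1 = 58 = 2 · 29.
Test 21^(58/q) mod 59 for each prime factor q of 58:
21^29 ≡ 1 (mod 59)  [q = 2: ≡ 1 ✗]
21^2 ≡ 28 (mod 59)  [q = 29: ≢ 1 ✓]
The check at q = 2 fails, so 21 generates a proper subgroup.

No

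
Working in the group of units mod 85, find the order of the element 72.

4

ord(72) | φ(85) = φ(5·17) = (5−1)·(17−1) = 4·16 = 64 = 2^6.
Divisors of 64: 1, 2, 4, 8, 16, 32, 64.
Evaluate successive powers at the divisors of 64:
72^1 ≡ 72 (mod 85)
72^2 ≡ 84 (mod 85)
72^4 ≡ 1 (mod 85) ✓
Hence ord(72) = 4.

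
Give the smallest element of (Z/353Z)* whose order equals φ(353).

φ(353) = 353 − 1 = 352 = 2^5 · 11.
g is a primitive root iff g^(352/q) ≢ 1 (mod 353) for each prime q ∈ {2, 11}.
g = 2: 2^176 ≡ 1 — hits 1, so not a primitive root.
g = 3: 3^176 ≡ 352; 3^32 ≡ 140 — none is 1, so 3 is a primitive root.
Hence the least primitive root of 353 is 3.

3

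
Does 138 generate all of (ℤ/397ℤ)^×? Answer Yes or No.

Yes

φ(397) = 397 − 1 = 396 = 2^2 · 3^2 · 11.
It suffices to check that the order of 138 is not a proper divisor of 396: compute 138^(396/q) for q ∈ {2, 3, 11}.
138^198 ≡ 396 (mod 397)  [q = 2: ≢ 1 ✓]
138^132 ≡ 362 (mod 397)  [q = 3: ≢ 1 ✓]
138^36 ≡ 126 (mod 397)  [q = 11: ≢ 1 ✓]
Every test exponent gives a nontrivial residue, hence 138 generates the full group.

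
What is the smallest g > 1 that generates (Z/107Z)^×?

2

φ(107) = 107 − 1 = 106 = 2 · 53.
Test candidates g = 2, 3, … against the prime factors q ∈ {2, 53} of φ(107): g is a generator iff g^(106/q) ≢ 1 for every such q.
g = 2: 2^53 ≡ 106; 2^2 ≡ 4 — none is 1, so 2 is a primitive root.
So 2 is the smallest generator of (Z/107Z)^×.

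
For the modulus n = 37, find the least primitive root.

2

φ(37) = 37 − 1 = 36 = 2^2 · 3^2.
g is a primitive root iff g^(36/q) ≢ 1 (mod 37) for each prime q ∈ {2, 3}.
g = 2: 2^18 ≡ 36; 2^12 ≡ 26 — none is 1, so 2 is a primitive root.
The smallest primitive root modulo 37 is 2.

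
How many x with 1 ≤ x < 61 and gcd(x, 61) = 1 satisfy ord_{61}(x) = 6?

2

φ(61) = 61 − 1 = 60 = 2^2 · 3 · 5.
Since (Z/61Z)^× is cyclic of order 60, the number of elements of order d is φ(d) when d | 60 and 0 otherwise.
6 = 2 · 3 divides 60, and φ(6) = 2.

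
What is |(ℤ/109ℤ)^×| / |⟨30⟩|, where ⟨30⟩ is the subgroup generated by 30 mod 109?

1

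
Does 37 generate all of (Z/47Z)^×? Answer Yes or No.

φ(47) = 47 − 1 = 46 = 2 · 23.
It suffices to check that the order of 37 is not a proper divisor of 46: compute 37^(46/q) for q ∈ {2, 23}.
37^23 ≡ 1 (mod 47)  [q = 2: ≡ 1 ✗]
37^2 ≡ 6 (mod 47)  [q = 23: ≢ 1 ✓]
The check at q = 2 fails, so 37 generates a proper subgroup.

No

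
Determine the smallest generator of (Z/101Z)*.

φ(101) = 101 − 1 = 100 = 2^2 · 5^2.
Test candidates g = 2, 3, … against the prime factors q ∈ {2, 5} of φ(101): g is a generator iff g^(100/q) ≢ 1 for every such q.
g = 2: 2^50 ≡ 100; 2^20 ≡ 95 — none is 1, so 2 is a primitive root.
Hence the least primitive root of 101 is 2.

2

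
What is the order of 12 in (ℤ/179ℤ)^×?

89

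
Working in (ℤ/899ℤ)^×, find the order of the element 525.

140

Since 525 ∈ (Z/899Z)^×, its order divides φ(899) = φ(29·31) = (29−1)·(31−1) = 28·30 = 840 = 2^3 · 3 · 5 · 7.
Divisors of 840: 1, 2, 3, 4, 5, 6, 7, 8, 10, 12, 14, 15, 20, 21, 24, 28, 30, 35, 40, 42, 56, 60, 70, 84, 105, 120, 140, 168, 210, 280, 420, 840.
Evaluate successive powers at the divisors of 840:
525^1 ≡ 525 (mod 899)
525^2 ≡ 531 (mod 899)
525^3 ≡ 85 (mod 899)
525^4 ≡ 574 (mod 899)
525^5 ≡ 185 (mod 899)
525^6 ≡ 33 (mod 899)
525^7 ≡ 244 (mod 899)
525^8 ≡ 442 (mod 899)
525^10 ≡ 63 (mod 899)
525^12 ≡ 190 (mod 899)
525^14 ≡ 202 (mod 899)
525^15 ≡ 867 (mod 899)
525^20 ≡ 373 (mod 899)
525^21 ≡ 742 (mod 899)
525^24 ≡ 140 (mod 899)
525^28 ≡ 349 (mod 899)
525^30 ≡ 125 (mod 899)
525^35 ≡ 650 (mod 899)
525^40 ≡ 683 (mod 899)
525^42 ≡ 376 (mod 899)
525^56 ≡ 436 (mod 899)
525^60 ≡ 342 (mod 899)
525^70 ≡ 869 (mod 899)
525^84 ≡ 233 (mod 899)
525^105 ≡ 278 (mod 899)
525^120 ≡ 94 (mod 899)
525^140 ≡ 1 (mod 899) ✓
Therefore the multiplicative order of 525 modulo 899 is 140.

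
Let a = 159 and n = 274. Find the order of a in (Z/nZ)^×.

ord(159) | φ(274) = φ(2)·φ(137) = 1·136 = 136 = 2^3 · 17.
Divisors of 136: 1, 2, 4, 8, 17, 34, 68, 136.
Compute 159^d (mod 274) for the divisors d until we hit 1:
159^1 ≡ 159 (mod 274)
159^2 ≡ 73 (mod 274)
159^4 ≡ 123 (mod 274)
159^8 ≡ 59 (mod 274)
159^17 ≡ 273 (mod 274)
159^34 ≡ 1 (mod 274) ✓
Hence ord(159) = 34.

34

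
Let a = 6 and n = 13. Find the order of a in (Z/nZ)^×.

The order of 6 must divide φ(13) = 13 − 1 = 12 = 2^2 · 3.
Divisors of 12: 1, 2, 3, 4, 6, 12.
Evaluate successive powers at the divisors of 12:
6^1 ≡ 6
6^2 ≡ 10
6^3 ≡ 8
6^4 ≡ 9
6^6 ≡ 12
6^12 ≡ 1
The smallest such exponent is 12, so the order of 6 is 12.

12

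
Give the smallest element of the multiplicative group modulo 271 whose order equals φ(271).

6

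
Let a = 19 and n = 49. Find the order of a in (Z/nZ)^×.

6

The order of 19 must divide φ(49) = φ(7^2) = 7·(7−1) = 42 = 2 · 3 · 7.
Divisors of 42: 1, 2, 3, 6, 7, 14, 21, 42.
Compute 19^d (mod 49) for the divisors d until we hit 1:
19^1 ≡ 19
19^2 ≡ 18
19^3 ≡ 48
19^6 ≡ 1
So ord_49(19) = 6.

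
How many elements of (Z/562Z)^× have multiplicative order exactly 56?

φ(562) = φ(2)·φ(281) = 1·280 = 280 = 2^3 · 5 · 7.
(Z/562Z)^× is cyclic (|G| = 280); a cyclic group of order m has exactly φ(d) elements of each order d | m, and none otherwise.
56 = 2^3 · 7 divides 280, and φ(56) = 24.

24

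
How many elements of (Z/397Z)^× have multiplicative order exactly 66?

φ(397) = 397 − 1 = 396 = 2^2 · 3^2 · 11.
In a cyclic group of order 396, there are φ(d) elements of order d for each divisor d of 396, and zero for non-divisors.
66 = 2 · 3 · 11 divides 396, and φ(66) = 20.

20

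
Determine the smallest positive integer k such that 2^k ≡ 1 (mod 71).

The order of 2 must divide φ(71) = 71 − 1 = 70 = 2 · 5 · 7.
Divisors of 70: 1, 2, 5, 7, 10, 14, 35, 70.
Compute 2^d (mod 71) for the divisors d until we hit 1:
2^1 ≡ 2 (mod 71)
2^2 ≡ 4 (mod 71)
2^5 ≡ 32 (mod 71)
2^7 ≡ 57 (mod 71)
2^10 ≡ 30 (mod 71)
2^14 ≡ 54 (mod 71)
2^35 ≡ 1 (mod 71) ✓
So ord_71(2) = 35.

35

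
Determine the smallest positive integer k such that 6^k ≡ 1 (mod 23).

Since 6 ∈ (Z/23Z)^×, its order divides φ(23) = 23 − 1 = 22 = 2 · 11.
Divisors of 22: 1, 2, 11, 22.
Evaluate successive powers at the divisors of 22:
6^1 ≡ 6
6^2 ≡ 13
6^11 ≡ 1
Hence ord(6) = 11.

11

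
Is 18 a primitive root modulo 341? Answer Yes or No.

341 = 11 · 31 is a product of two distinct odd primes, so (Z/341Z)^× ≅ (Z/11Z)^× × (Z/31Z)^× is not cyclic.
No primitive root modulo 341 exists; in particular 18 is not one.

No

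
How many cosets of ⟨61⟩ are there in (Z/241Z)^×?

Since 61 ∈ (Z/241Z)^×, its order divides φ(241) = 241 − 1 = 240 = 2^4 · 3 · 5.
Divisors of 240: 1, 2, 3, 4, 5, 6, 8, 10, 12, 15, 16, 20, 24, 30, 40, 48, 60, 80, 120, 240.
Compute 61^d (mod 241) for the divisors d until we hit 1:
61^1 ≡ 61
61^2 ≡ 106
61^3 ≡ 200
61^4 ≡ 150
61^5 ≡ 233
61^6 ≡ 235
61^8 ≡ 87
61^10 ≡ 64
61^12 ≡ 36
61^15 ≡ 211
61^16 ≡ 98
61^20 ≡ 240
61^24 ≡ 91
61^30 ≡ 177
61^40 ≡ 1
So ord_241(61) = 40, hence |⟨61⟩| = 40.
[(Z/241Z)^× : ⟨61⟩] = 240/40 = 6.

6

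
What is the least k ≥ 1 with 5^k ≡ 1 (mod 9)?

6

Since 5 ∈ (Z/9Z)^×, its order divides φ(9) = φ(3^2) = 3·(3−1) = 6 = 2 · 3.
Divisors of 6: 1, 2, 3, 6.
Check 5^d mod 9 for each divisor in increasing order:
5^1 ≡ 5 (mod 9)
5^2 ≡ 7 (mod 9)
5^3 ≡ 8 (mod 9)
5^6 ≡ 1 (mod 9) ✓
Therefore the multiplicative order of 5 modulo 9 is 6.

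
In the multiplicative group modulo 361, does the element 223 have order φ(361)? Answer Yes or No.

Yes

φ(361) = φ(19^2) = 19·(19−1) = 342 = 2 · 3^2 · 19.
An element g generates (Z/361Z)^× iff g^(342/q) ≢ 1 (mod 361) for each prime q ∈ {2, 3, 19}.
223^171 ≡ 360 (mod 361)  [q = 2: ≢ 1 ✓]
223^114 ≡ 292 (mod 361)  [q = 3: ≢ 1 ✓]
223^18 ≡ 58 (mod 361)  [q = 19: ≢ 1 ✓]
All checks pass, so 223 has order 342 and is a primitive root modulo 361.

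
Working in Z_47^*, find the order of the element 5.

Since 5 ∈ (Z/47Z)^×, its order divides φ(47) = 47 − 1 = 46 = 2 · 23.
Divisors of 46: 1, 2, 23, 46.
Check 5^d mod 47 for each divisor in increasing order:
5^1 ≡ 5
5^2 ≡ 25
5^23 ≡ 46
5^46 ≡ 1
Hence ord(5) = 46.

46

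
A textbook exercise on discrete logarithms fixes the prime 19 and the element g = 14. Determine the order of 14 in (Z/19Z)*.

The order of 14 must divide φ(19) = 19 − 1 = 18 = 2 · 3^2.
Divisors of 18: 1, 2, 3, 6, 9, 18.
Evaluate successive powers at the divisors of 18:
14^1 ≡ 14
14^2 ≡ 6
14^3 ≡ 8
14^6 ≡ 7
14^9 ≡ 18
14^18 ≡ 1
Hence ord(14) = 18.

18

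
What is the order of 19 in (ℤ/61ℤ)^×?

Since 19 ∈ (Z/61Z)^×, its order divides φ(61) = 61 − 1 = 60 = 2^2 · 3 · 5.
Divisors of 60: 1, 2, 3, 4, 5, 6, 10, 12, 15, 20, 30, 60.
Test each divisor d:
19^1 ≡ 19
19^2 ≡ 56
19^3 ≡ 27
19^4 ≡ 25
19^5 ≡ 48
19^6 ≡ 58
19^10 ≡ 47
19^12 ≡ 9
19^15 ≡ 60
19^20 ≡ 13
19^30 ≡ 1
Therefore the multiplicative order of 19 modulo 61 is 30.

30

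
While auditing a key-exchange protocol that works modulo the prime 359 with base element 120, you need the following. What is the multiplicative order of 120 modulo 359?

By Lagrange's theorem, ord_359(120) divides φ(359) = 359 − 1 = 358 = 2 · 179.
Divisors of 358: 1, 2, 179, 358.
Test each divisor d:
120^1 ≡ 120 (mod 359)
120^2 ≡ 40 (mod 359)
120^179 ≡ 1 (mod 359) ✓
Hence ord(120) = 179.

179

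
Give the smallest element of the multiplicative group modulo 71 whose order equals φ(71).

φ(71) = 71 − 1 = 70 = 2 · 5 · 7.
g is a primitive root iff g^(70/q) ≢ 1 (mod 71) for each prime q ∈ {2, 5, 7}.
g = 2: 2^35 ≡ 1 — hits 1, so not a primitive root.
g = 3: 3^35 ≡ 1 — hits 1, so not a primitive root.
g = 4: 4^35 ≡ 1 — hits 1, so not a primitive root.
g = 5: 5^35 ≡ 1 — hits 1, so not a primitive root.
g = 6: 6^35 ≡ 1 — hits 1, so not a primitive root.
g = 7: 7^35 ≡ 70; 7^14 ≡ 54; 7^10 ≡ 45 — none is 1, so 7 is a primitive root.
Hence the least primitive root of 71 is 7.

7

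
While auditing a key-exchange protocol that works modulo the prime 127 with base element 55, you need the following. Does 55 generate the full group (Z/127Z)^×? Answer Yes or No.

Yes

φ(127) = 127 − 1 = 126 = 2 · 3^2 · 7.
55 is a primitive root mod 127 iff 55^(φ(127)/q) ≢ 1 for every prime q | φ(127), i.e. q ∈ {2, 3, 7}.
55^63 ≡ 126 (mod 127)  [q = 2: ≢ 1 ✓]
55^42 ≡ 19 (mod 127)  [q = 3: ≢ 1 ✓]
55^18 ≡ 4 (mod 127)  [q = 7: ≢ 1 ✓]
All checks pass, so 55 has order 126 and is a primitive root modulo 127.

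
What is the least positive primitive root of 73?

5

φ(73) = 73 − 1 = 72 = 2^3 · 3^2.
g is a primitive root iff g^(72/q) ≢ 1 (mod 73) for each prime q ∈ {2, 3}.
g = 2: 2^36 ≡ 1 — hits 1, so not a primitive root.
g = 3: 3^36 ≡ 1 — hits 1, so not a primitive root.
g = 4: 4^36 ≡ 1 — hits 1, so not a primitive root.
g = 5: 5^36 ≡ 72; 5^24 ≡ 8 — none is 1, so 5 is a primitive root.
Hence the least primitive root of 73 is 5.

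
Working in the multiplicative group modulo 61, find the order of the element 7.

ord(7) | φ(61) = 61 − 1 = 60 = 2^2 · 3 · 5.
Divisors of 60: 1, 2, 3, 4, 5, 6, 10, 12, 15, 20, 30, 60.
Evaluate successive powers at the divisors of 60:
7^1 ≡ 7 (mod 61)
7^2 ≡ 49 (mod 61)
7^3 ≡ 38 (mod 61)
7^4 ≡ 22 (mod 61)
7^5 ≡ 32 (mod 61)
7^6 ≡ 41 (mod 61)
7^10 ≡ 48 (mod 61)
7^12 ≡ 34 (mod 61)
7^15 ≡ 11 (mod 61)
7^20 ≡ 47 (mod 61)
7^30 ≡ 60 (mod 61)
7^60 ≡ 1 (mod 61) ✓
Hence ord(7) = 60.

60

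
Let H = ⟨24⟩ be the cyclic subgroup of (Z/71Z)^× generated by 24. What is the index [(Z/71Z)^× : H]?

2

The order of 24 must divide φ(71) = 71 − 1 = 70 = 2 · 5 · 7.
Divisors of 70: 1, 2, 5, 7, 10, 14, 35, 70.
Test each divisor d:
24^1 ≡ 24
24^2 ≡ 8
24^5 ≡ 45
24^7 ≡ 5
24^10 ≡ 37
24^14 ≡ 25
24^35 ≡ 1
So ord_71(24) = 35, hence |⟨24⟩| = 35.
[(Z/71Z)^× : ⟨24⟩] = 70/35 = 2.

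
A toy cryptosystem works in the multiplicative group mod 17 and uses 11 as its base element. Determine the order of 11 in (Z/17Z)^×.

ord(11) | φ(17) = 17 − 1 = 16 = 2^4.
Divisors of 16: 1, 2, 4, 8, 16.
Evaluate successive powers at the divisors of 16:
11^1 ≡ 11 (mod 17)
11^2 ≡ 2 (mod 17)
11^4 ≡ 4 (mod 17)
11^8 ≡ 16 (mod 17)
11^16 ≡ 1 (mod 17) ✓
Therefore the multiplicative order of 11 modulo 17 is 16.

16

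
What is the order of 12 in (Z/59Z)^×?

29

Since 12 ∈ (Z/59Z)^×, its order divides φ(59) = 59 − 1 = 58 = 2 · 29.
Divisors of 58: 1, 2, 29, 58.
Compute 12^d (mod 59) for the divisors d until we hit 1:
12^1 ≡ 12 (mod 59)
12^2 ≡ 26 (mod 59)
12^29 ≡ 1 (mod 59) ✓
The smallest such exponent is 29, so the order of 12 is 29.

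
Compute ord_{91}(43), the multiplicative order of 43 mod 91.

6

ord(43) | φ(91) = φ(7·13) = (7−1)·(13−1) = 6·12 = 72 = 2^3 · 3^2.
Divisors of 72: 1, 2, 3, 4, 6, 8, 9, 12, 18, 24, 36, 72.
Evaluate successive powers at the divisors of 72:
43^1 ≡ 43
43^2 ≡ 29
43^3 ≡ 64
43^4 ≡ 22
43^6 ≡ 1
Therefore the multiplicative order of 43 modulo 91 is 6.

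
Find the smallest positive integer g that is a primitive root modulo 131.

2

φ(131) = 131 − 1 = 130 = 2 · 5 · 13.
Test candidates g = 2, 3, … against the prime factors q ∈ {2, 5, 13} of φ(131): g is a generator iff g^(130/q) ≢ 1 for every such q.
g = 2: 2^65 ≡ 130; 2^26 ≡ 53; 2^10 ≡ 107 — none is 1, so 2 is a primitive root.
So 2 is the smallest generator of (Z/131Z)^×.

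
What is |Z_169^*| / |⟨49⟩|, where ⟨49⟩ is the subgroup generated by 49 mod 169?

Since 49 ∈ (Z/169Z)^×, its order divides φ(169) = φ(13^2) = 13·(13−1) = 156 = 2^2 · 3 · 13.
Divisors of 156: 1, 2, 3, 4, 6, 12, 13, 26, 39, 52, 78, 156.
Check 49^d mod 169 for each divisor in increasing order:
49^1 ≡ 49 (mod 169)
49^2 ≡ 35 (mod 169)
49^3 ≡ 25 (mod 169)
49^4 ≡ 42 (mod 169)
49^6 ≡ 118 (mod 169)
49^12 ≡ 66 (mod 169)
49^13 ≡ 23 (mod 169)
49^26 ≡ 22 (mod 169)
49^39 ≡ 168 (mod 169)
49^52 ≡ 146 (mod 169)
49^78 ≡ 1 (mod 169) ✓
Thus |⟨49⟩| = ord(49) = 78.
The index is φ(169) / ord(49) = 156 / 78 = 2.

2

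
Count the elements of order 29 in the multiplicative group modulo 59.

φ(59) = 59 − 1 = 58 = 2 · 29.
In a cyclic group of order 58, there are φ(d) elements of order d for each divisor d of 58, and zero for non-divisors.
29 | 58, and φ(29) = 29 − 1 = 28.

28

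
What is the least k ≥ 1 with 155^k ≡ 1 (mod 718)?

ord(155) | φ(718) = φ(2)·φ(359) = 1·358 = 358 = 2 · 179.
Divisors of 358: 1, 2, 179, 358.
Compute 155^d (mod 718) for the divisors d until we hit 1:
155^1 ≡ 155 (mod 718)
155^2 ≡ 331 (mod 718)
155^179 ≡ 717 (mod 718)
155^358 ≡ 1 (mod 718) ✓
Hence ord(155) = 358.

358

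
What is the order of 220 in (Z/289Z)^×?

34

ord(220) | φ(289) = φ(17^2) = 17·(17−1) = 272 = 2^4 · 17.
Divisors of 272: 1, 2, 4, 8, 16, 17, 34, 68, 136, 272.
Check 220^d mod 289 for each divisor in increasing order:
220^1 ≡ 220 (mod 289)
220^2 ≡ 137 (mod 289)
220^4 ≡ 273 (mod 289)
220^8 ≡ 256 (mod 289)
220^16 ≡ 222 (mod 289)
220^17 ≡ 288 (mod 289)
220^34 ≡ 1 (mod 289) ✓
Hence ord(220) = 34.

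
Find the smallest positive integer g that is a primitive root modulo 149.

φ(149) = 149 − 1 = 148 = 2^2 · 37.
Test candidates g = 2, 3, … against the prime factors q ∈ {2, 37} of φ(149): g is a generator iff g^(148/q) ≢ 1 for every such q.
g = 2: 2^74 ≡ 148; 2^4 ≡ 16 — none is 1, so 2 is a primitive root.
Hence the least primitive root of 149 is 2.

2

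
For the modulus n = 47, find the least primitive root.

5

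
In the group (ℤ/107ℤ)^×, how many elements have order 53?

φ(107) = 107 − 1 = 106 = 2 · 53.
Since (Z/107Z)^× is cyclic of order 106, the number of elements of order d is φ(d) when d | 106 and 0 otherwise.
53 | 106, and φ(53) = 53 − 1 = 52.

52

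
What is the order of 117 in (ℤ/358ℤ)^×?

By Lagrange's theorem, ord_358(117) divides φ(358) = φ(2)·φ(179) = 1·178 = 178 = 2 · 89.
Divisors of 178: 1, 2, 89, 178.
Test each divisor d:
117^1 ≡ 117 (mod 358)
117^2 ≡ 85 (mod 358)
117^89 ≡ 1 (mod 358) ✓
The smallest such exponent is 89, so the order of 117 is 89.

89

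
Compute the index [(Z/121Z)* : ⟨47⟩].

2

By Lagrange's theorem, ord_121(47) divides φ(121) = φ(11^2) = 11·(11−1) = 110 = 2 · 5 · 11.
Divisors of 110: 1, 2, 5, 10, 11, 22, 55, 110.
Evaluate successive powers at the divisors of 110:
47^1 ≡ 47 (mod 121)
47^2 ≡ 31 (mod 121)
47^5 ≡ 34 (mod 121)
47^10 ≡ 67 (mod 121)
47^11 ≡ 3 (mod 121)
47^22 ≡ 9 (mod 121)
47^55 ≡ 1 (mod 121) ✓
So ord_121(47) = 55, hence |⟨47⟩| = 55.
[(Z/121Z)^× : ⟨47⟩] = 110/55 = 2.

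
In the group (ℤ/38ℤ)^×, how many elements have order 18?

φ(38) = φ(2)·φ(19) = 1·18 = 18 = 2 · 3^2.
(Z/38Z)^× is cyclic (|G| = 18); a cyclic group of order m has exactly φ(d) elements of each order d | m, and none otherwise.
18 = 2 · 3^2 divides 18, and φ(18) = 6.

6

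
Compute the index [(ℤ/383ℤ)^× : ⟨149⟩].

2

By Lagrange's theorem, ord_383(149) divides φ(383) = 383 − 1 = 382 = 2 · 191.
Divisors of 382: 1, 2, 191, 382.
Check 149^d mod 383 for each divisor in increasing order:
149^1 ≡ 149
149^2 ≡ 370
149^191 ≡ 1
So ord_383(149) = 191, hence |⟨149⟩| = 191.
Index = |(Z/383Z)^×| / |⟨149⟩| = 382 / 191 = 2.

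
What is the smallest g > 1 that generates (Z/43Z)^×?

φ(43) = 43 − 1 = 42 = 2 · 3 · 7.
g is a primitive root iff g^(42/q) ≢ 1 (mod 43) for each prime q ∈ {2, 3, 7}.
g = 2: 2^21 ≡ 42; 2^14 ≡ 1 — hits 1, so not a primitive root.
g = 3: 3^21 ≡ 42; 3^14 ≡ 36; 3^6 ≡ 41 — none is 1, so 3 is a primitive root.
Hence the least primitive root of 43 is 3.

3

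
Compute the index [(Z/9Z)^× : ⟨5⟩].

Since 5 ∈ (Z/9Z)^×, its order divides φ(9) = φ(3^2) = 3·(3−1) = 6 = 2 · 3.
Divisors of 6: 1, 2, 3, 6.
Evaluate successive powers at the divisors of 6:
5^1 ≡ 5 (mod 9)
5^2 ≡ 7 (mod 9)
5^3 ≡ 8 (mod 9)
5^6 ≡ 1 (mod 9) ✓
So ord_9(5) = 6, hence |⟨5⟩| = 6.
[(Z/9Z)^× : ⟨5⟩] = 6/6 = 1.

1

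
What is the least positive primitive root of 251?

φ(251) = 251 − 1 = 250 = 2 · 5^3.
g is a primitive root iff g^(250/q) ≢ 1 (mod 251) for each prime q ∈ {2, 5}.
g = 2: 2^125 ≡ 250; 2^50 ≡ 1 — hits 1, so not a primitive root.
g = 3: 3^125 ≡ 1 — hits 1, so not a primitive root.
g = 4: 4^125 ≡ 1 — hits 1, so not a primitive root.
g = 5: 5^125 ≡ 1 — hits 1, so not a primitive root.
g = 6: 6^125 ≡ 250; 6^50 ≡ 219 — none is 1, so 6 is a primitive root.
So 6 is the smallest generator of (Z/251Z)^×.

6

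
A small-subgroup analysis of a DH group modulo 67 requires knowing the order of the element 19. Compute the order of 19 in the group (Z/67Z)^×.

Since 19 ∈ (Z/67Z)^×, its order divides φ(67) = 67 − 1 = 66 = 2 · 3 · 11.
Divisors of 66: 1, 2, 3, 6, 11, 22, 33, 66.
Compute 19^d (mod 67) for the divisors d until we hit 1:
19^1 ≡ 19 (mod 67)
19^2 ≡ 26 (mod 67)
19^3 ≡ 25 (mod 67)
19^6 ≡ 22 (mod 67)
19^11 ≡ 29 (mod 67)
19^22 ≡ 37 (mod 67)
19^33 ≡ 1 (mod 67) ✓
Therefore the multiplicative order of 19 modulo 67 is 33.

33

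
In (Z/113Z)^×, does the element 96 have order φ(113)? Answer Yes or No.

Yes

φ(113) = 113 − 1 = 112 = 2^4 · 7.
Test 96^(112/q) mod 113 for each prime factor q of 112:
96^56 ≡ 112 (mod 113)  [q = 2: ≢ 1 ✓]
96^16 ≡ 109 (mod 113)  [q = 7: ≢ 1 ✓]
All checks pass, so 96 has order 112 and is a primitive root modulo 113.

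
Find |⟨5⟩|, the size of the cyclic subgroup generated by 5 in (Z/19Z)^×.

9

By Lagrange's theorem, ord_19(5) divides φ(19) = 19 − 1 = 18 = 2 · 3^2.
Divisors of 18: 1, 2, 3, 6, 9, 18.
Check 5^d mod 19 for each divisor in increasing order:
5^1 ≡ 5
5^2 ≡ 6
5^3 ≡ 11
5^6 ≡ 7
5^9 ≡ 1
Therefore the multiplicative order of 5 modulo 19 is 9.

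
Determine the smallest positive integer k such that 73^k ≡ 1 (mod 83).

By Lagrange's theorem, ord_83(73) divides φ(83) = 83 − 1 = 82 = 2 · 41.
Divisors of 82: 1, 2, 41, 82.
Check 73^d mod 83 for each divisor in increasing order:
73^1 ≡ 73 (mod 83)
73^2 ≡ 17 (mod 83)
73^41 ≡ 82 (mod 83)
73^82 ≡ 1 (mod 83) ✓
So ord_83(73) = 82.

82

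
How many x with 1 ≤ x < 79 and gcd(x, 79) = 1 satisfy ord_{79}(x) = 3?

φ(79) = 79 − 1 = 78 = 2 · 3 · 13.
(Z/79Z)^× is cyclic (|G| = 78); a cyclic group of order m has exactly φ(d) elements of each order d | m, and none otherwise.
3 | 78, and φ(3) = 3 − 1 = 2.

2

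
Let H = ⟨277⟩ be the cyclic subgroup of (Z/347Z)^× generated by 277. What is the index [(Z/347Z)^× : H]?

By Lagrange's theorem, ord_347(277) divides φ(347) = 347 − 1 = 346 = 2 · 173.
Divisors of 346: 1, 2, 173, 346.
Compute 277^d (mod 347) for the divisors d until we hit 1:
277^1 ≡ 277
277^2 ≡ 42
277^173 ≡ 1
The order of 277 is 173, so the subgroup it generates has 173 elements.
[(Z/347Z)^× : ⟨277⟩] = 346/173 = 2.

2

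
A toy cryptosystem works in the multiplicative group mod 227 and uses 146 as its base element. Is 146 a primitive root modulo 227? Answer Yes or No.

Yes

φ(227) = 227 − 1 = 226 = 2 · 113.
Test 146^(226/q) mod 227 for each prime factor q of 226:
146^113 ≡ 226 (mod 227)  [q = 2: ≢ 1 ✓]
146^2 ≡ 205 (mod 227)  [q = 113: ≢ 1 ✓]
All checks pass, so 146 has order 226 and is a primitive root modulo 227.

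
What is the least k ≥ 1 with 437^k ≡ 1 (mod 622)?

31

Since 437 ∈ (Z/622Z)^×, its order divides φ(622) = φ(2)·φ(311) = 1·310 = 310 = 2 · 5 · 31.
Divisors of 310: 1, 2, 5, 10, 31, 62, 155, 310.
Evaluate successive powers at the divisors of 310:
437^1 ≡ 437 (mod 622)
437^2 ≡ 15 (mod 622)
437^5 ≡ 49 (mod 622)
437^10 ≡ 535 (mod 622)
437^31 ≡ 1 (mod 622) ✓
Therefore the multiplicative order of 437 modulo 622 is 31.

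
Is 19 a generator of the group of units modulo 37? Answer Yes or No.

Yes

φ(37) = 37 − 1 = 36 = 2^2 · 3^2.
It suffices to check that the order of 19 is not a proper divisor of 36: compute 19^(36/q) for q ∈ {2, 3}.
19^18 ≡ 36 (mod 37)  [q = 2: ≢ 1 ✓]
19^12 ≡ 10 (mod 37)  [q = 3: ≢ 1 ✓]
Every test exponent gives a nontrivial residue, hence 19 generates the full group.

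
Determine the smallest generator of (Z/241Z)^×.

7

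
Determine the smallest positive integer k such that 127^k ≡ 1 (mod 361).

18

Since 127 ∈ (Z/361Z)^×, its order divides φ(361) = φ(19^2) = 19·(19−1) = 342 = 2 · 3^2 · 19.
Divisors of 342: 1, 2, 3, 6, 9, 18, 19, 38, 57, 114, 171, 342.
Compute 127^d (mod 361) for the divisors d until we hit 1:
127^1 ≡ 127 (mod 361)
127^2 ≡ 245 (mod 361)
127^3 ≡ 69 (mod 361)
127^6 ≡ 68 (mod 361)
127^9 ≡ 360 (mod 361)
127^18 ≡ 1 (mod 361) ✓
Hence ord(127) = 18.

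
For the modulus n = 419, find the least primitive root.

2

φ(419) = 419 − 1 = 418 = 2 · 11 · 19.
g is a primitive root iff g^(418/q) ≢ 1 (mod 419) for each prime q ∈ {2, 11, 19}.
g = 2: 2^209 ≡ 418; 2^38 ≡ 334; 2^22 ≡ 114 — none is 1, so 2 is a primitive root.
The smallest primitive root modulo 419 is 2.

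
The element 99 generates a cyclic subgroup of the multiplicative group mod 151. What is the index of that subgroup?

Since 99 ∈ (Z/151Z)^×, its order divides φ(151) = 151 − 1 = 150 = 2 · 3 · 5^2.
Divisors of 150: 1, 2, 3, 5, 6, 10, 15, 25, 30, 50, 75, 150.
Evaluate successive powers at the divisors of 150:
99^1 ≡ 99
99^2 ≡ 137
99^3 ≡ 124
99^5 ≡ 76
99^6 ≡ 125
99^10 ≡ 38
99^15 ≡ 19
99^25 ≡ 118
99^30 ≡ 59
99^50 ≡ 32
99^75 ≡ 1
Thus |⟨99⟩| = ord(99) = 75.
The index is φ(151) / ord(99) = 150 / 75 = 2.

2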